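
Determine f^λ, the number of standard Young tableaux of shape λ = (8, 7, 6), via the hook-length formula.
# SYT of shape (8, 7, 6) = 7759752

Hook-length formula: f^λ = n! / Π hook(c), product over all cells c of the Young diagram. For λ = (8, 7, 6), n = 21 boxes. Hook lengths by row (left-to-right, top-to-bottom): [10, 9, 8, 7, 6, 5, 3, 1]; [8, 7, 6, 5, 4, 3, 1]; [6, 5, 4, 3, 2, 1]. Product of hooks = 6584094720000. So f^λ = 21! / 6584094720000 = 51090942171709440000 / 6584094720000 = 7759752.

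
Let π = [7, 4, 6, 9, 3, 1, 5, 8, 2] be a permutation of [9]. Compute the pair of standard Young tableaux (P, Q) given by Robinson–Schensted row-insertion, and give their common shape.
P = [1, 2, 8] / [3, 5, 9] / [4, 6] / [7];  Q = [1, 3, 4] / [2, 7, 8] / [5, 9] / [6];  common shape = (3, 3, 2, 1)

Row-insert the values π_1, π_2, … into P one at a time, bumping the leftmost entry strictly greater than the inserted value down to the next row. The recording tableau Q records, in position (i, j), the step at which that cell was added to P.
  Insert 7 (step 1): P = [7];  Q = [1]
  Insert 4 (step 2): P = [4] / [7];  Q = [1] / [2]
  Insert 6 (step 3): P = [4, 6] / [7];  Q = [1, 3] / [2]
  Insert 9 (step 4): P = [4, 6, 9] / [7];  Q = [1, 3, 4] / [2]
  Insert 3 (step 5): P = [3, 6, 9] / [4] / [7];  Q = [1, 3, 4] / [2] / [5]
  Insert 1 (step 6): P = [1, 6, 9] / [3] / [4] / [7];  Q = [1, 3, 4] / [2] / [5] / [6]
  Insert 5 (step 7): P = [1, 5, 9] / [3, 6] / [4] / [7];  Q = [1, 3, 4] / [2, 7] / [5] / [6]
  Insert 8 (step 8): P = [1, 5, 8] / [3, 6, 9] / [4] / [7];  Q = [1, 3, 4] / [2, 7, 8] / [5] / [6]
  Insert 2 (step 9): P = [1, 2, 8] / [3, 5, 9] / [4, 6] / [7];  Q = [1, 3, 4] / [2, 7, 8] / [5, 9] / [6]
Final shape: (3, 3, 2, 1).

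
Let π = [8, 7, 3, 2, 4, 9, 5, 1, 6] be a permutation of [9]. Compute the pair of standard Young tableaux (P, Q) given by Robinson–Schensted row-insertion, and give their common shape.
P = [1, 4, 5, 6] / [2, 9] / [3] / [7] / [8];  Q = [1, 5, 6, 9] / [2, 7] / [3] / [4] / [8];  common shape = (4, 2, 1, 1, 1)

Row-insert the values π_1, π_2, … into P one at a time, bumping the leftmost entry strictly greater than the inserted value down to the next row. The recording tableau Q records, in position (i, j), the step at which that cell was added to P.
  Insert 8 (step 1): P = [8];  Q = [1]
  Insert 7 (step 2): P = [7] / [8];  Q = [1] / [2]
  Insert 3 (step 3): P = [3] / [7] / [8];  Q = [1] / [2] / [3]
  Insert 2 (step 4): P = [2] / [3] / [7] / [8];  Q = [1] / [2] / [3] / [4]
  Insert 4 (step 5): P = [2, 4] / [3] / [7] / [8];  Q = [1, 5] / [2] / [3] / [4]
  Insert 9 (step 6): P = [2, 4, 9] / [3] / [7] / [8];  Q = [1, 5, 6] / [2] / [3] / [4]
  Insert 5 (step 7): P = [2, 4, 5] / [3, 9] / [7] / [8];  Q = [1, 5, 6] / [2, 7] / [3] / [4]
  Insert 1 (step 8): P = [1, 4, 5] / [2, 9] / [3] / [7] / [8];  Q = [1, 5, 6] / [2, 7] / [3] / [4] / [8]
  Insert 6 (step 9): P = [1, 4, 5, 6] / [2, 9] / [3] / [7] / [8];  Q = [1, 5, 6, 9] / [2, 7] / [3] / [4] / [8]
Final shape: (4, 2, 1, 1, 1).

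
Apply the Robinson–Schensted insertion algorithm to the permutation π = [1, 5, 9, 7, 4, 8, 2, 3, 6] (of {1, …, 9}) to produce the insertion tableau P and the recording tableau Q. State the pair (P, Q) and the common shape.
P = [1, 2, 3, 6] / [4, 7, 8] / [5] / [9];  Q = [1, 2, 3, 6] / [4, 8, 9] / [5] / [7];  common shape = (4, 3, 1, 1)

Row-insert the values π_1, π_2, … into P one at a time, bumping the leftmost entry strictly greater than the inserted value down to the next row. The recording tableau Q records, in position (i, j), the step at which that cell was added to P.
  Insert 1 (step 1): P = [1];  Q = [1]
  Insert 5 (step 2): P = [1, 5];  Q = [1, 2]
  Insert 9 (step 3): P = [1, 5, 9];  Q = [1, 2, 3]
  Insert 7 (step 4): P = [1, 5, 7] / [9];  Q = [1, 2, 3] / [4]
  Insert 4 (step 5): P = [1, 4, 7] / [5] / [9];  Q = [1, 2, 3] / [4] / [5]
  Insert 8 (step 6): P = [1, 4, 7, 8] / [5] / [9];  Q = [1, 2, 3, 6] / [4] / [5]
  Insert 2 (step 7): P = [1, 2, 7, 8] / [4] / [5] / [9];  Q = [1, 2, 3, 6] / [4] / [5] / [7]
  Insert 3 (step 8): P = [1, 2, 3, 8] / [4, 7] / [5] / [9];  Q = [1, 2, 3, 6] / [4, 8] / [5] / [7]
  Insert 6 (step 9): P = [1, 2, 3, 6] / [4, 7, 8] / [5] / [9];  Q = [1, 2, 3, 6] / [4, 8, 9] / [5] / [7]
Final shape: (4, 3, 1, 1).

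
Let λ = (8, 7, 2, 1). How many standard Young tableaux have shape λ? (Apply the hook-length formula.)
# SYT of shape (8, 7, 2, 1) = 1131520

Hook-length formula: f^λ = n! / Π hook(c), product over all cells c of the Young diagram. For λ = (8, 7, 2, 1), n = 18 boxes. Hook lengths by row (left-to-right, top-to-bottom): [11, 9, 7, 6, 5, 4, 3, 1]; [9, 7, 5, 4, 3, 2, 1]; [3, 1]; [1]. Product of hooks = 5658206400. So f^λ = 18! / 5658206400 = 6402373705728000 / 5658206400 = 1131520.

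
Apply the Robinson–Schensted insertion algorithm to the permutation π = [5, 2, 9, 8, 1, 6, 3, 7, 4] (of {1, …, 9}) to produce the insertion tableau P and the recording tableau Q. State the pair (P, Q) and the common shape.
P = [1, 3, 4] / [2, 6, 7] / [5, 8] / [9];  Q = [1, 3, 8] / [2, 4, 9] / [5, 6] / [7];  common shape = (3, 3, 2, 1)

Row-insert the values π_1, π_2, … into P one at a time, bumping the leftmost entry strictly greater than the inserted value down to the next row. The recording tableau Q records, in position (i, j), the step at which that cell was added to P.
  Insert 5 (step 1): P = [5];  Q = [1]
  Insert 2 (step 2): P = [2] / [5];  Q = [1] / [2]
  Insert 9 (step 3): P = [2, 9] / [5];  Q = [1, 3] / [2]
  Insert 8 (step 4): P = [2, 8] / [5, 9];  Q = [1, 3] / [2, 4]
  Insert 1 (step 5): P = [1, 8] / [2, 9] / [5];  Q = [1, 3] / [2, 4] / [5]
  Insert 6 (step 6): P = [1, 6] / [2, 8] / [5, 9];  Q = [1, 3] / [2, 4] / [5, 6]
  Insert 3 (step 7): P = [1, 3] / [2, 6] / [5, 8] / [9];  Q = [1, 3] / [2, 4] / [5, 6] / [7]
  Insert 7 (step 8): P = [1, 3, 7] / [2, 6] / [5, 8] / [9];  Q = [1, 3, 8] / [2, 4] / [5, 6] / [7]
  Insert 4 (step 9): P = [1, 3, 4] / [2, 6, 7] / [5, 8] / [9];  Q = [1, 3, 8] / [2, 4, 9] / [5, 6] / [7]
Final shape: (3, 3, 2, 1).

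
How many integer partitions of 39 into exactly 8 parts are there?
p(39, 8 parts) = 2857

Partitions of n into exactly k parts are in bijection with partitions of n − k into at most k parts (subtract 1 from each part). So p(39, exactly 8) = p(31, parts ≤ 8). Computing via the recurrence p(m, j) = p(m, j−1) + p(m−j, j) gives 2857.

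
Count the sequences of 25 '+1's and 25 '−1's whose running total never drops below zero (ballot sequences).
C_25 = 4861946401452

These ballot sequences are counted by the Catalan number C_n = (1/(n + 1)) · C(2n, n). For n = 25: C_25 = (1/26) · C(50, 25) = 126410606437752/26 = 4861946401452.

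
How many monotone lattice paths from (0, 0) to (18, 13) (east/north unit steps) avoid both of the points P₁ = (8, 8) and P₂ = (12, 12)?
Number of paths = 154981673

Inclusion–exclusion. Total paths: C(31, 18) = 206253075. Through P₁: C(16, 8)·C(15, 10) = 38648610. Through P₂: C(24, 12)·C(7, 6) = 18929092. Since P₁ is strictly southwest of P₂, a monotone path through both must visit P₁ then P₂; paths through both = C(16, 8)·C(8, 4)·C(7, 6) = 6306300. Avoid both = 206253075 − 38648610 − 18929092 + 6306300 = 154981673.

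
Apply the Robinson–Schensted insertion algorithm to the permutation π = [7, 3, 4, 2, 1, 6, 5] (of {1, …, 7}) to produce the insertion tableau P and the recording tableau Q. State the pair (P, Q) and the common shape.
P = [1, 4, 5] / [2, 6] / [3] / [7];  Q = [1, 3, 6] / [2, 7] / [4] / [5];  common shape = (3, 2, 1, 1)

Row-insert the values π_1, π_2, … into P one at a time, bumping the leftmost entry strictly greater than the inserted value down to the next row. The recording tableau Q records, in position (i, j), the step at which that cell was added to P.
  Insert 7 (step 1): P = [7];  Q = [1]
  Insert 3 (step 2): P = [3] / [7];  Q = [1] / [2]
  Insert 4 (step 3): P = [3, 4] / [7];  Q = [1, 3] / [2]
  Insert 2 (step 4): P = [2, 4] / [3] / [7];  Q = [1, 3] / [2] / [4]
  Insert 1 (step 5): P = [1, 4] / [2] / [3] / [7];  Q = [1, 3] / [2] / [4] / [5]
  Insert 6 (step 6): P = [1, 4, 6] / [2] / [3] / [7];  Q = [1, 3, 6] / [2] / [4] / [5]
  Insert 5 (step 7): P = [1, 4, 5] / [2, 6] / [3] / [7];  Q = [1, 3, 6] / [2, 7] / [4] / [5]
Final shape: (3, 2, 1, 1).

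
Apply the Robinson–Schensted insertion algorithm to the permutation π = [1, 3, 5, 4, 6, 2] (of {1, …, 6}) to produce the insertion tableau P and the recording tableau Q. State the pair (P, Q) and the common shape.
P = [1, 2, 4, 6] / [3] / [5];  Q = [1, 2, 3, 5] / [4] / [6];  common shape = (4, 1, 1)

Row-insert the values π_1, π_2, … into P one at a time, bumping the leftmost entry strictly greater than the inserted value down to the next row. The recording tableau Q records, in position (i, j), the step at which that cell was added to P.
  Insert 1 (step 1): P = [1];  Q = [1]
  Insert 3 (step 2): P = [1, 3];  Q = [1, 2]
  Insert 5 (step 3): P = [1, 3, 5];  Q = [1, 2, 3]
  Insert 4 (step 4): P = [1, 3, 4] / [5];  Q = [1, 2, 3] / [4]
  Insert 6 (step 5): P = [1, 3, 4, 6] / [5];  Q = [1, 2, 3, 5] / [4]
  Insert 2 (step 6): P = [1, 2, 4, 6] / [3] / [5];  Q = [1, 2, 3, 5] / [4] / [6]
Final shape: (4, 1, 1).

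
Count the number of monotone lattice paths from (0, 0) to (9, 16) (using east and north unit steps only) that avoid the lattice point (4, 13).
Number of paths = 1909695

Total paths from (0, 0) to (9, 16): C(25, 9) = 2042975. Paths through (4, 13): (paths (0, 0) → (4, 13)) × (paths (4, 13) → (9, 16)) = C(17, 4) · C(8, 5) = 2380 · 56 = 133280. Avoidance count = 2042975 − 133280 = 1909695.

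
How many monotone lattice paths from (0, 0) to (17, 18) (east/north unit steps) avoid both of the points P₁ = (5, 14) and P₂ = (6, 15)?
Number of paths = 4505117778

Inclusion–exclusion. Total paths: C(35, 17) = 4537567650. Through P₁: C(19, 5)·C(16, 12) = 21162960. Through P₂: C(21, 6)·C(14, 11) = 19752096. Since P₁ is strictly southwest of P₂, a monotone path through both must visit P₁ then P₂; paths through both = C(19, 5)·C(2, 1)·C(14, 11) = 8465184. Avoid both = 4537567650 − 21162960 − 19752096 + 8465184 = 4505117778.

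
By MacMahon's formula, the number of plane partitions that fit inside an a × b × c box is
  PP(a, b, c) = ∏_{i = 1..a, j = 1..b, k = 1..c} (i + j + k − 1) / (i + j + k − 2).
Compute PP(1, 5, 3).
PP(1, 5, 3) = 56

Evaluate the triple product over i = 1..1, j = 1..5, k = 1..3. The factors are (2/1) · (3/2) · (4/3) · (3/2) · (4/3) · (5/4) · (4/3) · (5/4) · … (15 factors total). The numerators and denominators telescope so the product is an integer; carrying out the multiplication exactly gives PP(1, 5, 3) = 56.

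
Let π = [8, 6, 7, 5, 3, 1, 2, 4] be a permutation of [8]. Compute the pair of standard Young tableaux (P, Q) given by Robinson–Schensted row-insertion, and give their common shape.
P = [1, 2, 4] / [3, 7] / [5] / [6] / [8];  Q = [1, 3, 8] / [2, 7] / [4] / [5] / [6];  common shape = (3, 2, 1, 1, 1)

Row-insert the values π_1, π_2, … into P one at a time, bumping the leftmost entry strictly greater than the inserted value down to the next row. The recording tableau Q records, in position (i, j), the step at which that cell was added to P.
  Insert 8 (step 1): P = [8];  Q = [1]
  Insert 6 (step 2): P = [6] / [8];  Q = [1] / [2]
  Insert 7 (step 3): P = [6, 7] / [8];  Q = [1, 3] / [2]
  Insert 5 (step 4): P = [5, 7] / [6] / [8];  Q = [1, 3] / [2] / [4]
  Insert 3 (step 5): P = [3, 7] / [5] / [6] / [8];  Q = [1, 3] / [2] / [4] / [5]
  Insert 1 (step 6): P = [1, 7] / [3] / [5] / [6] / [8];  Q = [1, 3] / [2] / [4] / [5] / [6]
  Insert 2 (step 7): P = [1, 2] / [3, 7] / [5] / [6] / [8];  Q = [1, 3] / [2, 7] / [4] / [5] / [6]
  Insert 4 (step 8): P = [1, 2, 4] / [3, 7] / [5] / [6] / [8];  Q = [1, 3, 8] / [2, 7] / [4] / [5] / [6]
Final shape: (3, 2, 1, 1, 1).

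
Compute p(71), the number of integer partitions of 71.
p(71) = 4697205

Compute p(n) via the recurrence p(n, m) = p(n, m−1) + p(n−m, m), where p(n, m) counts partitions of n with all parts ≤ m and p(n) = p(n, n). The base cases are p(0, m) = 1 and p(n, 0) = 0 for n > 0. Filling the table yields p(71) = 4697205. (Euler's pentagonal recurrence is an alternative.)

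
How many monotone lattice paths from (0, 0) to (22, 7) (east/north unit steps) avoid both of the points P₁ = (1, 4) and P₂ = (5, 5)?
Number of paths = 1511843

Inclusion–exclusion. Total paths: C(29, 22) = 1560780. Through P₁: C(5, 1)·C(24, 21) = 10120. Through P₂: C(10, 5)·C(19, 17) = 43092. Since P₁ is strictly southwest of P₂, a monotone path through both must visit P₁ then P₂; paths through both = C(5, 1)·C(5, 4)·C(19, 17) = 4275. Avoid both = 1560780 − 10120 − 43092 + 4275 = 1511843.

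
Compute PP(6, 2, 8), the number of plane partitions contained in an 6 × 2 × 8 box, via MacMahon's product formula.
PP(6, 2, 8) = 2147145

Evaluate the triple product over i = 1..6, j = 1..2, k = 1..8. The factors are (2/1) · (3/2) · (4/3) · (5/4) · (6/5) · (7/6) · (8/7) · (9/8) · … (96 factors total). The numerators and denominators telescope so the product is an integer; carrying out the multiplication exactly gives PP(6, 2, 8) = 2147145.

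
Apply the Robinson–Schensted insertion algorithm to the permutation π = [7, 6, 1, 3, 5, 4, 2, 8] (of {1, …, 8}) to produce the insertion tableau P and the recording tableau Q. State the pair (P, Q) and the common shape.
P = [1, 2, 4, 8] / [3] / [5] / [6] / [7];  Q = [1, 4, 5, 8] / [2] / [3] / [6] / [7];  common shape = (4, 1, 1, 1, 1)

Row-insert the values π_1, π_2, … into P one at a time, bumping the leftmost entry strictly greater than the inserted value down to the next row. The recording tableau Q records, in position (i, j), the step at which that cell was added to P.
  Insert 7 (step 1): P = [7];  Q = [1]
  Insert 6 (step 2): P = [6] / [7];  Q = [1] / [2]
  Insert 1 (step 3): P = [1] / [6] / [7];  Q = [1] / [2] / [3]
  Insert 3 (step 4): P = [1, 3] / [6] / [7];  Q = [1, 4] / [2] / [3]
  Insert 5 (step 5): P = [1, 3, 5] / [6] / [7];  Q = [1, 4, 5] / [2] / [3]
  Insert 4 (step 6): P = [1, 3, 4] / [5] / [6] / [7];  Q = [1, 4, 5] / [2] / [3] / [6]
  Insert 2 (step 7): P = [1, 2, 4] / [3] / [5] / [6] / [7];  Q = [1, 4, 5] / [2] / [3] / [6] / [7]
  Insert 8 (step 8): P = [1, 2, 4, 8] / [3] / [5] / [6] / [7];  Q = [1, 4, 5, 8] / [2] / [3] / [6] / [7]
Final shape: (4, 1, 1, 1, 1).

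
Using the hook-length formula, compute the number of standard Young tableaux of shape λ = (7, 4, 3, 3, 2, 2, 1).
# SYT of shape (7, 4, 3, 3, 2, 2, 1) = 3223281600

Hook-length formula: f^λ = n! / Π hook(c), product over all cells c of the Young diagram. For λ = (7, 4, 3, 3, 2, 2, 1), n = 22 boxes. Hook lengths by row (left-to-right, top-to-bottom): [13, 11, 8, 5, 3, 2, 1]; [9, 7, 4, 1]; [7, 5, 2]; [6, 4, 1]; [4, 2]; [3, 1]; [1]. Product of hooks = 348713164800. So f^λ = 22! / 348713164800 = 1124000727777607680000 / 348713164800 = 3223281600.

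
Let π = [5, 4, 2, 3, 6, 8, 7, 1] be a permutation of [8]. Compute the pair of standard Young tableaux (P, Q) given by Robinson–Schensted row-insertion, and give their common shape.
P = [1, 3, 6, 7] / [2, 8] / [4] / [5];  Q = [1, 4, 5, 6] / [2, 7] / [3] / [8];  common shape = (4, 2, 1, 1)

Row-insert the values π_1, π_2, … into P one at a time, bumping the leftmost entry strictly greater than the inserted value down to the next row. The recording tableau Q records, in position (i, j), the step at which that cell was added to P.
  Insert 5 (step 1): P = [5];  Q = [1]
  Insert 4 (step 2): P = [4] / [5];  Q = [1] / [2]
  Insert 2 (step 3): P = [2] / [4] / [5];  Q = [1] / [2] / [3]
  Insert 3 (step 4): P = [2, 3] / [4] / [5];  Q = [1, 4] / [2] / [3]
  Insert 6 (step 5): P = [2, 3, 6] / [4] / [5];  Q = [1, 4, 5] / [2] / [3]
  Insert 8 (step 6): P = [2, 3, 6, 8] / [4] / [5];  Q = [1, 4, 5, 6] / [2] / [3]
  Insert 7 (step 7): P = [2, 3, 6, 7] / [4, 8] / [5];  Q = [1, 4, 5, 6] / [2, 7] / [3]
  Insert 1 (step 8): P = [1, 3, 6, 7] / [2, 8] / [4] / [5];  Q = [1, 4, 5, 6] / [2, 7] / [3] / [8]
Final shape: (4, 2, 1, 1).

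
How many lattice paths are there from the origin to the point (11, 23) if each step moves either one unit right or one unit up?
Number of paths = 286097760

A monotone lattice path from (0, 0) to (11, 23) consists of 11 east steps and 23 north steps in some order, so it is determined by which 11 of the 34 steps are east. The count is C(34, 11) = 286097760.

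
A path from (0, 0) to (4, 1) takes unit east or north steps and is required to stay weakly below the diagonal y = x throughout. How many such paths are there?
Number of paths = 4

By the reflection principle (André's argument), the number of monotone paths to (4, 1) with n ≤ m that never go above y = x is C(5, 4) − C(5, 5) = 5 − 1 = 4.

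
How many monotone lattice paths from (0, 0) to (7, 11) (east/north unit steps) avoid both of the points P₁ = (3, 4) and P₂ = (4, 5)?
Number of paths = 15570

Inclusion–exclusion. Total paths: C(18, 7) = 31824. Through P₁: C(7, 3)·C(11, 4) = 11550. Through P₂: C(9, 4)·C(9, 3) = 10584. Since P₁ is strictly southwest of P₂, a monotone path through both must visit P₁ then P₂; paths through both = C(7, 3)·C(2, 1)·C(9, 3) = 5880. Avoid both = 31824 − 11550 − 10584 + 5880 = 15570.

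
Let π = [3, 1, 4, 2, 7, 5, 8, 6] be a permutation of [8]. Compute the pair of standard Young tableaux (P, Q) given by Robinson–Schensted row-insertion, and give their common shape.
P = [1, 2, 5, 6] / [3, 4, 7, 8];  Q = [1, 3, 5, 7] / [2, 4, 6, 8];  common shape = (4, 4)

Row-insert the values π_1, π_2, … into P one at a time, bumping the leftmost entry strictly greater than the inserted value down to the next row. The recording tableau Q records, in position (i, j), the step at which that cell was added to P.
  Insert 3 (step 1): P = [3];  Q = [1]
  Insert 1 (step 2): P = [1] / [3];  Q = [1] / [2]
  Insert 4 (step 3): P = [1, 4] / [3];  Q = [1, 3] / [2]
  Insert 2 (step 4): P = [1, 2] / [3, 4];  Q = [1, 3] / [2, 4]
  Insert 7 (step 5): P = [1, 2, 7] / [3, 4];  Q = [1, 3, 5] / [2, 4]
  Insert 5 (step 6): P = [1, 2, 5] / [3, 4, 7];  Q = [1, 3, 5] / [2, 4, 6]
  Insert 8 (step 7): P = [1, 2, 5, 8] / [3, 4, 7];  Q = [1, 3, 5, 7] / [2, 4, 6]
  Insert 6 (step 8): P = [1, 2, 5, 6] / [3, 4, 7, 8];  Q = [1, 3, 5, 7] / [2, 4, 6, 8]
Final shape: (4, 4).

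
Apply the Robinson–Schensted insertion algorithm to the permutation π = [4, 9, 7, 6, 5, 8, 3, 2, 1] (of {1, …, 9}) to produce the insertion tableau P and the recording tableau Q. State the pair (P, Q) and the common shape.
P = [1, 5, 8] / [2] / [3] / [4] / [6] / [7] / [9];  Q = [1, 2, 6] / [3] / [4] / [5] / [7] / [8] / [9];  common shape = (3, 1, 1, 1, 1, 1, 1)

Row-insert the values π_1, π_2, … into P one at a time, bumping the leftmost entry strictly greater than the inserted value down to the next row. The recording tableau Q records, in position (i, j), the step at which that cell was added to P.
  Insert 4 (step 1): P = [4];  Q = [1]
  Insert 9 (step 2): P = [4, 9];  Q = [1, 2]
  Insert 7 (step 3): P = [4, 7] / [9];  Q = [1, 2] / [3]
  Insert 6 (step 4): P = [4, 6] / [7] / [9];  Q = [1, 2] / [3] / [4]
  Insert 5 (step 5): P = [4, 5] / [6] / [7] / [9];  Q = [1, 2] / [3] / [4] / [5]
  Insert 8 (step 6): P = [4, 5, 8] / [6] / [7] / [9];  Q = [1, 2, 6] / [3] / [4] / [5]
  Insert 3 (step 7): P = [3, 5, 8] / [4] / [6] / [7] / [9];  Q = [1, 2, 6] / [3] / [4] / [5] / [7]
  Insert 2 (step 8): P = [2, 5, 8] / [3] / [4] / [6] / [7] / [9];  Q = [1, 2, 6] / [3] / [4] / [5] / [7] / [8]
  Insert 1 (step 9): P = [1, 5, 8] / [2] / [3] / [4] / [6] / [7] / [9];  Q = [1, 2, 6] / [3] / [4] / [5] / [7] / [8] / [9]
Final shape: (3, 1, 1, 1, 1, 1, 1).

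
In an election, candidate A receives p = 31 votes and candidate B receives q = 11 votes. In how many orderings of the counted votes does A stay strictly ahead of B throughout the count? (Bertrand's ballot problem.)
Strict-lead orderings = 2038362560

Total orderings of the 42 votes with 31 for A: C(42, 31) = 4280561376. By the Bertrand ballot formula (Cycle Lemma / reflection principle), the number of orderings in which A is strictly ahead of B throughout is (p − q)/(p + q) · C(p + q, p) = (31 − 11)/(31 + 11) · 4280561376 = 2038362560.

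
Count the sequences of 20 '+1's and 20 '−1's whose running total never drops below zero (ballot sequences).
C_20 = 6564120420

These ballot sequences are counted by the Catalan number C_n = (1/(n + 1)) · C(2n, n). For n = 20: C_20 = (1/21) · C(40, 20) = 137846528820/21 = 6564120420.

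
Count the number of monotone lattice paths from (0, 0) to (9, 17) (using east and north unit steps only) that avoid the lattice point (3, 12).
Number of paths = 2914340

Total paths from (0, 0) to (9, 17): C(26, 9) = 3124550. Paths through (3, 12): (paths (0, 0) → (3, 12)) × (paths (3, 12) → (9, 17)) = C(15, 3) · C(11, 6) = 455 · 462 = 210210. Avoidance count = 3124550 − 210210 = 2914340.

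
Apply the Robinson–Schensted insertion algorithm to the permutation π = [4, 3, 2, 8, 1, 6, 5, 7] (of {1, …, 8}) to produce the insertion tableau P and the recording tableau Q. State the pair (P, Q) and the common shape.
P = [1, 5, 7] / [2, 6] / [3, 8] / [4];  Q = [1, 4, 8] / [2, 6] / [3, 7] / [5];  common shape = (3, 2, 2, 1)

Row-insert the values π_1, π_2, … into P one at a time, bumping the leftmost entry strictly greater than the inserted value down to the next row. The recording tableau Q records, in position (i, j), the step at which that cell was added to P.
  Insert 4 (step 1): P = [4];  Q = [1]
  Insert 3 (step 2): P = [3] / [4];  Q = [1] / [2]
  Insert 2 (step 3): P = [2] / [3] / [4];  Q = [1] / [2] / [3]
  Insert 8 (step 4): P = [2, 8] / [3] / [4];  Q = [1, 4] / [2] / [3]
  Insert 1 (step 5): P = [1, 8] / [2] / [3] / [4];  Q = [1, 4] / [2] / [3] / [5]
  Insert 6 (step 6): P = [1, 6] / [2, 8] / [3] / [4];  Q = [1, 4] / [2, 6] / [3] / [5]
  Insert 5 (step 7): P = [1, 5] / [2, 6] / [3, 8] / [4];  Q = [1, 4] / [2, 6] / [3, 7] / [5]
  Insert 7 (step 8): P = [1, 5, 7] / [2, 6] / [3, 8] / [4];  Q = [1, 4, 8] / [2, 6] / [3, 7] / [5]
Final shape: (3, 2, 2, 1).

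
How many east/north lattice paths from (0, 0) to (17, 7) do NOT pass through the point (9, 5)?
Number of paths = 256014

Total paths from (0, 0) to (17, 7): C(24, 17) = 346104. Paths through (9, 5): (paths (0, 0) → (9, 5)) × (paths (9, 5) → (17, 7)) = C(14, 9) · C(10, 8) = 2002 · 45 = 90090. Avoidance count = 346104 − 90090 = 256014.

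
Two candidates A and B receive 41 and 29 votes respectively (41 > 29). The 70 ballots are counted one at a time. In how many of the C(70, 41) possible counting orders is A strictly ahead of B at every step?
Strict-lead orderings = 6942573665829847584

Total orderings of the 70 votes with 41 for A: C(70, 41) = 40498346384007444240. By the Bertrand ballot formula (Cycle Lemma / reflection principle), the number of orderings in which A is strictly ahead of B throughout is (p − q)/(p + q) · C(p + q, p) = (41 − 29)/(41 + 29) · 40498346384007444240 = 6942573665829847584.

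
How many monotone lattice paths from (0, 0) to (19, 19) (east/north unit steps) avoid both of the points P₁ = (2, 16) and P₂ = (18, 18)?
Number of paths = 17194865598

Inclusion–exclusion. Total paths: C(38, 19) = 35345263800. Through P₁: C(18, 2)·C(20, 17) = 174420. Through P₂: C(36, 18)·C(2, 1) = 18150270600. Since P₁ is strictly southwest of P₂, a monotone path through both must visit P₁ then P₂; paths through both = C(18, 2)·C(18, 16)·C(2, 1) = 46818. Avoid both = 35345263800 − 174420 − 18150270600 + 46818 = 17194865598.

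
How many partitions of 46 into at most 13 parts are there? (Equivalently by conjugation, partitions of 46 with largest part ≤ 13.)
p(46, parts ≤ 13) = 64370

Use the recurrence p(n, m) = p(n, m−1) + p(n−m, m): either the largest part is < m (count p(n, m−1)) or the largest part is exactly m (remove one copy of m, count p(n−m, m)). With p(0, ·) = 1 this gives p(46, parts ≤ 13) = 64370. (By conjugating Young diagrams, this also counts partitions of 46 into at most 13 parts.)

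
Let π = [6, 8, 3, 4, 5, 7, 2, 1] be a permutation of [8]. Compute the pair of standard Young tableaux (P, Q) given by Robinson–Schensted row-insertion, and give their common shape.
P = [1, 4, 5, 7] / [2, 8] / [3] / [6];  Q = [1, 2, 5, 6] / [3, 4] / [7] / [8];  common shape = (4, 2, 1, 1)

Row-insert the values π_1, π_2, … into P one at a time, bumping the leftmost entry strictly greater than the inserted value down to the next row. The recording tableau Q records, in position (i, j), the step at which that cell was added to P.
  Insert 6 (step 1): P = [6];  Q = [1]
  Insert 8 (step 2): P = [6, 8];  Q = [1, 2]
  Insert 3 (step 3): P = [3, 8] / [6];  Q = [1, 2] / [3]
  Insert 4 (step 4): P = [3, 4] / [6, 8];  Q = [1, 2] / [3, 4]
  Insert 5 (step 5): P = [3, 4, 5] / [6, 8];  Q = [1, 2, 5] / [3, 4]
  Insert 7 (step 6): P = [3, 4, 5, 7] / [6, 8];  Q = [1, 2, 5, 6] / [3, 4]
  Insert 2 (step 7): P = [2, 4, 5, 7] / [3, 8] / [6];  Q = [1, 2, 5, 6] / [3, 4] / [7]
  Insert 1 (step 8): P = [1, 4, 5, 7] / [2, 8] / [3] / [6];  Q = [1, 2, 5, 6] / [3, 4] / [7] / [8]
Final shape: (4, 2, 1, 1).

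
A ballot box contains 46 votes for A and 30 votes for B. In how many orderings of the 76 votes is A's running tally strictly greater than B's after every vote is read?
Strict-lead orderings = 271958062826414948480

Total orderings of the 76 votes with 46 for A: C(76, 46) = 1291800798425471005280. By the Bertrand ballot formula (Cycle Lemma / reflection principle), the number of orderings in which A is strictly ahead of B throughout is (p − q)/(p + q) · C(p + q, p) = (46 − 30)/(46 + 30) · 1291800798425471005280 = 271958062826414948480.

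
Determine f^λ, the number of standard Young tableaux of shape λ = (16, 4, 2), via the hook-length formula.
# SYT of shape (16, 4, 2) = 456456

Hook-length formula: f^λ = n! / Π hook(c), product over all cells c of the Young diagram. For λ = (16, 4, 2), n = 22 boxes. Hook lengths by row (left-to-right, top-to-bottom): [18, 17, 15, 14, 12, 11, 10, 9, 8, 7, 6, 5, 4, 3, 2, 1]; [5, 4, 2, 1]; [2, 1]. Product of hooks = 2462451425280000. So f^λ = 22! / 2462451425280000 = 1124000727777607680000 / 2462451425280000 = 456456.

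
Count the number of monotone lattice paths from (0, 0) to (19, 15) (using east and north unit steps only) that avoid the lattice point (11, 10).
Number of paths = 1402022028

Total paths from (0, 0) to (19, 15): C(34, 19) = 1855967520. Paths through (11, 10): (paths (0, 0) → (11, 10)) × (paths (11, 10) → (19, 15)) = C(21, 11) · C(13, 8) = 352716 · 1287 = 453945492. Avoidance count = 1855967520 − 453945492 = 1402022028.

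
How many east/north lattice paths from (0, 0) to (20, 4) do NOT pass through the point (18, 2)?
Number of paths = 9486

Total paths from (0, 0) to (20, 4): C(24, 20) = 10626. Paths through (18, 2): (paths (0, 0) → (18, 2)) × (paths (18, 2) → (20, 4)) = C(20, 18) · C(4, 2) = 190 · 6 = 1140. Avoidance count = 10626 − 1140 = 9486.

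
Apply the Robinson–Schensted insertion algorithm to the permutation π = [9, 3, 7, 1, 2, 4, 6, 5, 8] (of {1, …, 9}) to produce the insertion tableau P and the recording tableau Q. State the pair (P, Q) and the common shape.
P = [1, 2, 4, 5, 8] / [3, 6] / [7] / [9];  Q = [1, 3, 6, 7, 9] / [2, 5] / [4] / [8];  common shape = (5, 2, 1, 1)

Row-insert the values π_1, π_2, … into P one at a time, bumping the leftmost entry strictly greater than the inserted value down to the next row. The recording tableau Q records, in position (i, j), the step at which that cell was added to P.
  Insert 9 (step 1): P = [9];  Q = [1]
  Insert 3 (step 2): P = [3] / [9];  Q = [1] / [2]
  Insert 7 (step 3): P = [3, 7] / [9];  Q = [1, 3] / [2]
  Insert 1 (step 4): P = [1, 7] / [3] / [9];  Q = [1, 3] / [2] / [4]
  Insert 2 (step 5): P = [1, 2] / [3, 7] / [9];  Q = [1, 3] / [2, 5] / [4]
  Insert 4 (step 6): P = [1, 2, 4] / [3, 7] / [9];  Q = [1, 3, 6] / [2, 5] / [4]
  Insert 6 (step 7): P = [1, 2, 4, 6] / [3, 7] / [9];  Q = [1, 3, 6, 7] / [2, 5] / [4]
  Insert 5 (step 8): P = [1, 2, 4, 5] / [3, 6] / [7] / [9];  Q = [1, 3, 6, 7] / [2, 5] / [4] / [8]
  Insert 8 (step 9): P = [1, 2, 4, 5, 8] / [3, 6] / [7] / [9];  Q = [1, 3, 6, 7, 9] / [2, 5] / [4] / [8]
Final shape: (5, 2, 1, 1).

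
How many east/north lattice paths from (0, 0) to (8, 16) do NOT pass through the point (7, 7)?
Number of paths = 701151

Total paths from (0, 0) to (8, 16): C(24, 8) = 735471. Paths through (7, 7): (paths (0, 0) → (7, 7)) × (paths (7, 7) → (8, 16)) = C(14, 7) · C(10, 1) = 3432 · 10 = 34320. Avoidance count = 735471 − 34320 = 701151.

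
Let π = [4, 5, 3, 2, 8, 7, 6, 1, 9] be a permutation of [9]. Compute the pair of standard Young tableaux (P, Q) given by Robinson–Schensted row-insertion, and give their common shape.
P = [1, 5, 6, 9] / [2, 7] / [3, 8] / [4];  Q = [1, 2, 5, 9] / [3, 6] / [4, 7] / [8];  common shape = (4, 2, 2, 1)

Row-insert the values π_1, π_2, … into P one at a time, bumping the leftmost entry strictly greater than the inserted value down to the next row. The recording tableau Q records, in position (i, j), the step at which that cell was added to P.
  Insert 4 (step 1): P = [4];  Q = [1]
  Insert 5 (step 2): P = [4, 5];  Q = [1, 2]
  Insert 3 (step 3): P = [3, 5] / [4];  Q = [1, 2] / [3]
  Insert 2 (step 4): P = [2, 5] / [3] / [4];  Q = [1, 2] / [3] / [4]
  Insert 8 (step 5): P = [2, 5, 8] / [3] / [4];  Q = [1, 2, 5] / [3] / [4]
  Insert 7 (step 6): P = [2, 5, 7] / [3, 8] / [4];  Q = [1, 2, 5] / [3, 6] / [4]
  Insert 6 (step 7): P = [2, 5, 6] / [3, 7] / [4, 8];  Q = [1, 2, 5] / [3, 6] / [4, 7]
  Insert 1 (step 8): P = [1, 5, 6] / [2, 7] / [3, 8] / [4];  Q = [1, 2, 5] / [3, 6] / [4, 7] / [8]
  Insert 9 (step 9): P = [1, 5, 6, 9] / [2, 7] / [3, 8] / [4];  Q = [1, 2, 5, 9] / [3, 6] / [4, 7] / [8]
Final shape: (4, 2, 2, 1).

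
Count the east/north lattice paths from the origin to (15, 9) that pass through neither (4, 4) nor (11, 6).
Number of paths = 656784

Inclusion–exclusion. Total paths: C(24, 15) = 1307504. Through P₁: C(8, 4)·C(16, 11) = 305760. Through P₂: C(17, 11)·C(7, 4) = 433160. Since P₁ is strictly southwest of P₂, a monotone path through both must visit P₁ then P₂; paths through both = C(8, 4)·C(9, 7)·C(7, 4) = 88200. Avoid both = 1307504 − 305760 − 433160 + 88200 = 656784.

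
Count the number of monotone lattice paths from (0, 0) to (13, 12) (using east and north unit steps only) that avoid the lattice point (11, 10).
Number of paths = 3084004

Total paths from (0, 0) to (13, 12): C(25, 13) = 5200300. Paths through (11, 10): (paths (0, 0) → (11, 10)) × (paths (11, 10) → (13, 12)) = C(21, 11) · C(4, 2) = 352716 · 6 = 2116296. Avoidance count = 5200300 − 2116296 = 3084004.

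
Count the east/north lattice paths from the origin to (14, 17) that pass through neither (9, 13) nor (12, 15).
Number of paths = 128049645

Inclusion–exclusion. Total paths: C(31, 14) = 265182525. Through P₁: C(22, 9)·C(9, 5) = 62674920. Through P₂: C(27, 12)·C(4, 2) = 104303160. Since P₁ is strictly southwest of P₂, a monotone path through both must visit P₁ then P₂; paths through both = C(22, 9)·C(5, 3)·C(4, 2) = 29845200. Avoid both = 265182525 − 62674920 − 104303160 + 29845200 = 128049645.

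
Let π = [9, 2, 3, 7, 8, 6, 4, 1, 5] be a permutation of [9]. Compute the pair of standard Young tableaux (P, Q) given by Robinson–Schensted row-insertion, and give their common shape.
P = [1, 3, 4, 5] / [2, 8] / [6] / [7] / [9];  Q = [1, 3, 4, 5] / [2, 9] / [6] / [7] / [8];  common shape = (4, 2, 1, 1, 1)

Row-insert the values π_1, π_2, … into P one at a time, bumping the leftmost entry strictly greater than the inserted value down to the next row. The recording tableau Q records, in position (i, j), the step at which that cell was added to P.
  Insert 9 (step 1): P = [9];  Q = [1]
  Insert 2 (step 2): P = [2] / [9];  Q = [1] / [2]
  Insert 3 (step 3): P = [2, 3] / [9];  Q = [1, 3] / [2]
  Insert 7 (step 4): P = [2, 3, 7] / [9];  Q = [1, 3, 4] / [2]
  Insert 8 (step 5): P = [2, 3, 7, 8] / [9];  Q = [1, 3, 4, 5] / [2]
  Insert 6 (step 6): P = [2, 3, 6, 8] / [7] / [9];  Q = [1, 3, 4, 5] / [2] / [6]
  Insert 4 (step 7): P = [2, 3, 4, 8] / [6] / [7] / [9];  Q = [1, 3, 4, 5] / [2] / [6] / [7]
  Insert 1 (step 8): P = [1, 3, 4, 8] / [2] / [6] / [7] / [9];  Q = [1, 3, 4, 5] / [2] / [6] / [7] / [8]
  Insert 5 (step 9): P = [1, 3, 4, 5] / [2, 8] / [6] / [7] / [9];  Q = [1, 3, 4, 5] / [2, 9] / [6] / [7] / [8]
Final shape: (4, 2, 1, 1, 1).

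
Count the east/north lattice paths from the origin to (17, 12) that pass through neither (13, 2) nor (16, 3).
Number of paths = 51785340

Inclusion–exclusion. Total paths: C(29, 17) = 51895935. Through P₁: C(15, 13)·C(14, 4) = 105105. Through P₂: C(19, 16)·C(10, 1) = 9690. Since P₁ is strictly southwest of P₂, a monotone path through both must visit P₁ then P₂; paths through both = C(15, 13)·C(4, 3)·C(10, 1) = 4200. Avoid both = 51895935 − 105105 − 9690 + 4200 = 51785340.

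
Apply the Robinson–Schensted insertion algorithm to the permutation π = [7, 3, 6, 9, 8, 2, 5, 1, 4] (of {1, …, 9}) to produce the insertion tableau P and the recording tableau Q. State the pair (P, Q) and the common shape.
P = [1, 4, 8] / [2, 5] / [3, 6] / [7, 9];  Q = [1, 3, 4] / [2, 5] / [6, 7] / [8, 9];  common shape = (3, 2, 2, 2)

Row-insert the values π_1, π_2, … into P one at a time, bumping the leftmost entry strictly greater than the inserted value down to the next row. The recording tableau Q records, in position (i, j), the step at which that cell was added to P.
  Insert 7 (step 1): P = [7];  Q = [1]
  Insert 3 (step 2): P = [3] / [7];  Q = [1] / [2]
  Insert 6 (step 3): P = [3, 6] / [7];  Q = [1, 3] / [2]
  Insert 9 (step 4): P = [3, 6, 9] / [7];  Q = [1, 3, 4] / [2]
  Insert 8 (step 5): P = [3, 6, 8] / [7, 9];  Q = [1, 3, 4] / [2, 5]
  Insert 2 (step 6): P = [2, 6, 8] / [3, 9] / [7];  Q = [1, 3, 4] / [2, 5] / [6]
  Insert 5 (step 7): P = [2, 5, 8] / [3, 6] / [7, 9];  Q = [1, 3, 4] / [2, 5] / [6, 7]
  Insert 1 (step 8): P = [1, 5, 8] / [2, 6] / [3, 9] / [7];  Q = [1, 3, 4] / [2, 5] / [6, 7] / [8]
  Insert 4 (step 9): P = [1, 4, 8] / [2, 5] / [3, 6] / [7, 9];  Q = [1, 3, 4] / [2, 5] / [6, 7] / [8, 9]
Final shape: (3, 2, 2, 2).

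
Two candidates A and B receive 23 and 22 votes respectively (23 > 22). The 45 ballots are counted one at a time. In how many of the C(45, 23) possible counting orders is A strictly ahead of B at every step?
Strict-lead orderings = 91482563640

Total orderings of the 45 votes with 23 for A: C(45, 23) = 4116715363800. By the Bertrand ballot formula (Cycle Lemma / reflection principle), the number of orderings in which A is strictly ahead of B throughout is (p − q)/(p + q) · C(p + q, p) = (23 − 22)/(23 + 22) · 4116715363800 = 91482563640.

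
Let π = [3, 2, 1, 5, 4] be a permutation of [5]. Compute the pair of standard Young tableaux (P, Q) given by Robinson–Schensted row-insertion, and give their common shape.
P = [1, 4] / [2, 5] / [3];  Q = [1, 4] / [2, 5] / [3];  common shape = (2, 2, 1)

Row-insert the values π_1, π_2, … into P one at a time, bumping the leftmost entry strictly greater than the inserted value down to the next row. The recording tableau Q records, in position (i, j), the step at which that cell was added to P.
  Insert 3 (step 1): P = [3];  Q = [1]
  Insert 2 (step 2): P = [2] / [3];  Q = [1] / [2]
  Insert 1 (step 3): P = [1] / [2] / [3];  Q = [1] / [2] / [3]
  Insert 5 (step 4): P = [1, 5] / [2] / [3];  Q = [1, 4] / [2] / [3]
  Insert 4 (step 5): P = [1, 4] / [2, 5] / [3];  Q = [1, 4] / [2, 5] / [3]
Final shape: (2, 2, 1).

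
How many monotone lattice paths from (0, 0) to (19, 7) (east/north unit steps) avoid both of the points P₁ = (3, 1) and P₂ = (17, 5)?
Number of paths = 274784

Inclusion–exclusion. Total paths: C(26, 19) = 657800. Through P₁: C(4, 3)·C(22, 16) = 298452. Through P₂: C(22, 17)·C(4, 2) = 158004. Since P₁ is strictly southwest of P₂, a monotone path through both must visit P₁ then P₂; paths through both = C(4, 3)·C(18, 14)·C(4, 2) = 73440. Avoid both = 657800 − 298452 − 158004 + 73440 = 274784.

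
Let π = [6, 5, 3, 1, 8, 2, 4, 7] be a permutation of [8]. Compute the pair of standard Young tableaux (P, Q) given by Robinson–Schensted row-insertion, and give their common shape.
P = [1, 2, 4, 7] / [3, 8] / [5] / [6];  Q = [1, 5, 7, 8] / [2, 6] / [3] / [4];  common shape = (4, 2, 1, 1)

Row-insert the values π_1, π_2, … into P one at a time, bumping the leftmost entry strictly greater than the inserted value down to the next row. The recording tableau Q records, in position (i, j), the step at which that cell was added to P.
  Insert 6 (step 1): P = [6];  Q = [1]
  Insert 5 (step 2): P = [5] / [6];  Q = [1] / [2]
  Insert 3 (step 3): P = [3] / [5] / [6];  Q = [1] / [2] / [3]
  Insert 1 (step 4): P = [1] / [3] / [5] / [6];  Q = [1] / [2] / [3] / [4]
  Insert 8 (step 5): P = [1, 8] / [3] / [5] / [6];  Q = [1, 5] / [2] / [3] / [4]
  Insert 2 (step 6): P = [1, 2] / [3, 8] / [5] / [6];  Q = [1, 5] / [2, 6] / [3] / [4]
  Insert 4 (step 7): P = [1, 2, 4] / [3, 8] / [5] / [6];  Q = [1, 5, 7] / [2, 6] / [3] / [4]
  Insert 7 (step 8): P = [1, 2, 4, 7] / [3, 8] / [5] / [6];  Q = [1, 5, 7, 8] / [2, 6] / [3] / [4]
Final shape: (4, 2, 1, 1).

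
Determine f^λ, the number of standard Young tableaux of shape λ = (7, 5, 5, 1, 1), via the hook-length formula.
# SYT of shape (7, 5, 5, 1, 1) = 10203570

Hook-length formula: f^λ = n! / Π hook(c), product over all cells c of the Young diagram. For λ = (7, 5, 5, 1, 1), n = 19 boxes. Hook lengths by row (left-to-right, top-to-bottom): [11, 8, 7, 6, 5, 2, 1]; [8, 5, 4, 3, 2]; [7, 4, 3, 2, 1]; [2]; [1]. Product of hooks = 11921817600. So f^λ = 19! / 11921817600 = 121645100408832000 / 11921817600 = 10203570.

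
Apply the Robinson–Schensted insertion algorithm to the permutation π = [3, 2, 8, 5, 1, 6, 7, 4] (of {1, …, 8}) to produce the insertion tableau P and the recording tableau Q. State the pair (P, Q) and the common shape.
P = [1, 4, 6, 7] / [2, 5] / [3, 8];  Q = [1, 3, 6, 7] / [2, 4] / [5, 8];  common shape = (4, 2, 2)

Row-insert the values π_1, π_2, … into P one at a time, bumping the leftmost entry strictly greater than the inserted value down to the next row. The recording tableau Q records, in position (i, j), the step at which that cell was added to P.
  Insert 3 (step 1): P = [3];  Q = [1]
  Insert 2 (step 2): P = [2] / [3];  Q = [1] / [2]
  Insert 8 (step 3): P = [2, 8] / [3];  Q = [1, 3] / [2]
  Insert 5 (step 4): P = [2, 5] / [3, 8];  Q = [1, 3] / [2, 4]
  Insert 1 (step 5): P = [1, 5] / [2, 8] / [3];  Q = [1, 3] / [2, 4] / [5]
  Insert 6 (step 6): P = [1, 5, 6] / [2, 8] / [3];  Q = [1, 3, 6] / [2, 4] / [5]
  Insert 7 (step 7): P = [1, 5, 6, 7] / [2, 8] / [3];  Q = [1, 3, 6, 7] / [2, 4] / [5]
  Insert 4 (step 8): P = [1, 4, 6, 7] / [2, 5] / [3, 8];  Q = [1, 3, 6, 7] / [2, 4] / [5, 8]
Final shape: (4, 2, 2).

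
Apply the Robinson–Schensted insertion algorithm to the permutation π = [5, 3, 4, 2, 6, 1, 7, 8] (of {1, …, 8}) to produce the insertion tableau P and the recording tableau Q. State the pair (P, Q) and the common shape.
P = [1, 4, 6, 7, 8] / [2] / [3] / [5];  Q = [1, 3, 5, 7, 8] / [2] / [4] / [6];  common shape = (5, 1, 1, 1)

Row-insert the values π_1, π_2, … into P one at a time, bumping the leftmost entry strictly greater than the inserted value down to the next row. The recording tableau Q records, in position (i, j), the step at which that cell was added to P.
  Insert 5 (step 1): P = [5];  Q = [1]
  Insert 3 (step 2): P = [3] / [5];  Q = [1] / [2]
  Insert 4 (step 3): P = [3, 4] / [5];  Q = [1, 3] / [2]
  Insert 2 (step 4): P = [2, 4] / [3] / [5];  Q = [1, 3] / [2] / [4]
  Insert 6 (step 5): P = [2, 4, 6] / [3] / [5];  Q = [1, 3, 5] / [2] / [4]
  Insert 1 (step 6): P = [1, 4, 6] / [2] / [3] / [5];  Q = [1, 3, 5] / [2] / [4] / [6]
  Insert 7 (step 7): P = [1, 4, 6, 7] / [2] / [3] / [5];  Q = [1, 3, 5, 7] / [2] / [4] / [6]
  Insert 8 (step 8): P = [1, 4, 6, 7, 8] / [2] / [3] / [5];  Q = [1, 3, 5, 7, 8] / [2] / [4] / [6]
Final shape: (5, 1, 1, 1).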